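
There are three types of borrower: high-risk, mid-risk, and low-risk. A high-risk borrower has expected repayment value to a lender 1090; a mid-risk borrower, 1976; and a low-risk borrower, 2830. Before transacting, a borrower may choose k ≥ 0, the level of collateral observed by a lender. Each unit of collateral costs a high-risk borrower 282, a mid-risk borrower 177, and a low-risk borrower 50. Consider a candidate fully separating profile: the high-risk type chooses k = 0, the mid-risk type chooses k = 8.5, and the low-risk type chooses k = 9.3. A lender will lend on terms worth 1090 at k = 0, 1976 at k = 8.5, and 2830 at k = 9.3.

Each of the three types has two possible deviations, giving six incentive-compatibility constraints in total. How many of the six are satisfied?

Mid-risk (own payoff 1976 − 177×8.5 = 471.5): to k=0 gives 1090 → profitable ✗; to k=9.3 gives 2830 − 177×9.3 = 1183.9 → profitable ✗.
High-risk (own payoff 1090): to k=8.5 gives 1976 − 282×8.5 = -421 → no gain ✓; to k=9.3 gives 2830 − 282×9.3 = 207.4 → no gain ✓.
Low-risk (own payoff 2830 − 50×9.3 = 2365): to k=0 gives 1090 → no gain ✓; to k=8.5 gives 1976 − 50×8.5 = 1551 → no gain ✓.
4 of the 6 constraints hold; not an equilibrium.

4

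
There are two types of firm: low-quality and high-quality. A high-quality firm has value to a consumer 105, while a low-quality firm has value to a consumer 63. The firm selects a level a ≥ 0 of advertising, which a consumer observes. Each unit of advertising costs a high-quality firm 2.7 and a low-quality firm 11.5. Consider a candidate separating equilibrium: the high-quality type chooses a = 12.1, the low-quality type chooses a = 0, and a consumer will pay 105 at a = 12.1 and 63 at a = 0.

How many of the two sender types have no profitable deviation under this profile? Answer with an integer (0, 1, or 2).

High-quality type: signal → 105 − 2.7 × 12.1 = 72.33; deviate to 0 → 63. IC holds (72.33 ≥ 63).
Low-quality type: stay at 0 → 63; mimic → 105 − 11.5 × 12.1 = -34.15. IC holds (63 ≥ -34.15).
2 of 2 constraints hold, so this is a separating equilibrium.

2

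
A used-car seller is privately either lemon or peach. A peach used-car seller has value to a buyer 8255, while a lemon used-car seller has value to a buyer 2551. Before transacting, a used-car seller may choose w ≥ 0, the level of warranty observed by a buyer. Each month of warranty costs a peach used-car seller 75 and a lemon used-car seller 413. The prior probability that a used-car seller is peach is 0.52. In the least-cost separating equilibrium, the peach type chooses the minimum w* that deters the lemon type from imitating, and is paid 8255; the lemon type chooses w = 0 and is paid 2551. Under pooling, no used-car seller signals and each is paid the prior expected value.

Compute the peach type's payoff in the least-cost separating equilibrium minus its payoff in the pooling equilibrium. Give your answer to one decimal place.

Least-cost separating signal: w* solves 2551 = 8255 − 413·w*, so w* = (8255 − 2551)/413 ≈ 13.8111.
Peach type's separating payoff: 8255 − 75 × w* = 8255 − 75 × (8255 − 2551)/413 = 8255 − 427800/413 ≈ 7219.165.
Pooling payoff: 0.52 × 8255 + 0.48 × 2551 = 5517.08.
Difference: 7219.165 − 5517.08 = 1702.085, i.e. 1702.1 to one decimal place.
The peach type prefers to separate.

1702.1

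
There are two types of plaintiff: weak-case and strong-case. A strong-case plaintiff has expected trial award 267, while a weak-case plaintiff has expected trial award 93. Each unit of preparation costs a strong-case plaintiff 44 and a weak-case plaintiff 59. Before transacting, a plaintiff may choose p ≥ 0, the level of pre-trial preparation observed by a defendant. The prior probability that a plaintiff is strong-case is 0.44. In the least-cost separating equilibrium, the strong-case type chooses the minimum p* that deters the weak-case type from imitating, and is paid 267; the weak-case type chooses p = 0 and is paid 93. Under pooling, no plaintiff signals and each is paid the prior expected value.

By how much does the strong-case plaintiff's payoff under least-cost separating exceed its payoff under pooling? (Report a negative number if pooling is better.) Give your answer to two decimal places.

Least-cost separating signal: p* solves 93 = 267 − 59·p*, so p* = (267 − 93)/59 ≈ 2.9492.
Strong-case type's separating payoff: 267 − 44 × p* = 267 − 44 × (267 − 93)/59 = 267 − 7656/59 ≈ 137.2373.
Pooling payoff: 0.44 × 267 + 0.56 × 93 = 169.56.
Difference: 137.2373 − 169.56 = -32.3227, i.e. -32.32 to two decimal places.
The strong-case type would prefer the pooling outcome.

-32.32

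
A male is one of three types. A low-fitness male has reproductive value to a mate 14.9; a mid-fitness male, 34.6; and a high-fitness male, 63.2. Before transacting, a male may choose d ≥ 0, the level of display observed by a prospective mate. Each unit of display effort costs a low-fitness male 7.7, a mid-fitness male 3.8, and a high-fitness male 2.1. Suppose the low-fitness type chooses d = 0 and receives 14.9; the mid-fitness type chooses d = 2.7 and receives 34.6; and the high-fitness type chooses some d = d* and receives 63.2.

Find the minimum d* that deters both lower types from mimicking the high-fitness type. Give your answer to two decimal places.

Low-fitness type (on-path payoff 14.9) won't mimic when 14.9 ≥ 63.2 − 7.7·d*, i.e. d* ≥ 6.27.
Mid-fitness type (on-path payoff 34.6 − 3.8×2.7 = 24.34) won't mimic when 24.34 ≥ 63.2 − 3.8·d*, i.e. d* ≥ 10.23.
Both must hold, so d* = max(6.27, 10.23) = 10.23. The mid-fitness type's constraint binds.

10.23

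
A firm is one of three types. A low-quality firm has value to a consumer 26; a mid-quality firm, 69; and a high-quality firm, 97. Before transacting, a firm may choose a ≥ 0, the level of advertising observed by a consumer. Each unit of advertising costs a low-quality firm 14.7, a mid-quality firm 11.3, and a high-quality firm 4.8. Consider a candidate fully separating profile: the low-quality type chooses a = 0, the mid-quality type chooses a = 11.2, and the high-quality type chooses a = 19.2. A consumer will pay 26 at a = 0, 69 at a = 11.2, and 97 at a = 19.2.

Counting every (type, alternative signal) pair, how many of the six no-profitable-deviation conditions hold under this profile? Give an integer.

3

High-quality (own payoff 97 − 4.8×19.2 = 4.84): to a=0 gives 26 → profitable ✗; to a=11.2 gives 69 − 4.8×11.2 = 15.24 → profitable ✗.
Mid-quality (own payoff 69 − 11.3×11.2 = -57.56): to a=0 gives 26 → profitable ✗; to a=19.2 gives 97 − 11.3×19.2 = -119.96 → no gain ✓.
Low-quality (own payoff 26): to a=11.2 gives 69 − 14.7×11.2 = -95.64 → no gain ✓; to a=19.2 gives 97 − 14.7×19.2 = -185.24 → no gain ✓.
3 of the 6 constraints hold; not an equilibrium.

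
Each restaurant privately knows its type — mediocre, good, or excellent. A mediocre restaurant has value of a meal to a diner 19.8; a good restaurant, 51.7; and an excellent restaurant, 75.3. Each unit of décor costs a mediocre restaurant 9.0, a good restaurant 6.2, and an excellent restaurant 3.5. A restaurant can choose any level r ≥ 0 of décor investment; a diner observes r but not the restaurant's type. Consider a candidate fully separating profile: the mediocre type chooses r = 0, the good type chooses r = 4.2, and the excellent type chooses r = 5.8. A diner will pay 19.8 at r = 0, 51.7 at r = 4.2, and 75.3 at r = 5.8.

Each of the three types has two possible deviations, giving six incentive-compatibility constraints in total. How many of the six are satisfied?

Excellent (own payoff 75.3 − 3.5×5.8 = 55): to r=0 gives 19.8 → no gain ✓; to r=4.2 gives 51.7 − 3.5×4.2 = 37 → no gain ✓.
Mediocre (own payoff 19.8): to r=4.2 gives 51.7 − 9.0×4.2 = 13.9 → no gain ✓; to r=5.8 gives 75.3 − 9.0×5.8 = 23.1 → profitable ✗.
Good (own payoff 51.7 − 6.2×4.2 = 25.66): to r=0 gives 19.8 → no gain ✓; to r=5.8 gives 75.3 − 6.2×5.8 = 39.34 → profitable ✗.
4 of the 6 constraints hold; not an equilibrium.

4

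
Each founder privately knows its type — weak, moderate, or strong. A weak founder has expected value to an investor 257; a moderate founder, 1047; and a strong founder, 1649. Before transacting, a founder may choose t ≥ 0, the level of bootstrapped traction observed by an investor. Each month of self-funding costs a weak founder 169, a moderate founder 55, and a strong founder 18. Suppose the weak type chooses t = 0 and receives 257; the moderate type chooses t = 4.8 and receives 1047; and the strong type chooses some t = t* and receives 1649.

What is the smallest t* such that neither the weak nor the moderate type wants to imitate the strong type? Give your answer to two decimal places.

Weak type (on-path payoff 257) won't mimic when 257 ≥ 1649 − 169·t*, i.e. t* ≥ 8.24.
Moderate type (on-path payoff 1047 − 55×4.8 = 783) won't mimic when 783 ≥ 1649 − 55·t*, i.e. t* ≥ 15.75.
Both must hold, so t* = max(8.24, 15.75) = 15.75. The moderate type's constraint binds.

15.75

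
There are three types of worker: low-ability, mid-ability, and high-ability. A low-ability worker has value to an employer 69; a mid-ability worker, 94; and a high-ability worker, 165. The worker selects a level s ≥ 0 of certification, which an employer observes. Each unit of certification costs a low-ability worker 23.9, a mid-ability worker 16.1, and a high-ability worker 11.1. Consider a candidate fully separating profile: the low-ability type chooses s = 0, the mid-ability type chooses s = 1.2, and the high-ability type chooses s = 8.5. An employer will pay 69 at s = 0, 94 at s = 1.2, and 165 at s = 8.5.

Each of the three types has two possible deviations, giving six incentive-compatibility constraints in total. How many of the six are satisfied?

High-ability (own payoff 165 − 11.1×8.5 = 70.65): to s=0 gives 69 → no gain ✓; to s=1.2 gives 94 − 11.1×1.2 = 80.68 → profitable ✗.
Low-ability (own payoff 69): to s=1.2 gives 94 − 23.9×1.2 = 65.32 → no gain ✓; to s=8.5 gives 165 − 23.9×8.5 = -38.15 → no gain ✓.
Mid-ability (own payoff 94 − 16.1×1.2 = 74.68): to s=0 gives 69 → no gain ✓; to s=8.5 gives 165 − 16.1×8.5 = 28.15 → no gain ✓.
5 of the 6 constraints hold; not an equilibrium.

5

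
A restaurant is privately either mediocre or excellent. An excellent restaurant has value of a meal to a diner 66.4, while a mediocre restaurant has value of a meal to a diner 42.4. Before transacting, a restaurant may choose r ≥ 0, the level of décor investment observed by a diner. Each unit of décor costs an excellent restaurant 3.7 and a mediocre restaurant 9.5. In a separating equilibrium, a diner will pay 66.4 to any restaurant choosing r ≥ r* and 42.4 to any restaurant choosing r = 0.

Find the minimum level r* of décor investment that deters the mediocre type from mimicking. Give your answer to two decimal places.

A mediocre restaurant choosing r = 0 receives 42.4.
Imitating at r* instead would pay 66.4 at cost 9.5·r*, netting 66.4 − 9.5·r*.
Indifference: 42.4 = 66.4 − 9.5·r*, so r* = (66.4 − 42.4) / 9.5 ≈ 2.53.
At r* the mediocre type's incentive constraint just binds; the excellent type strictly prefers r* since its per-unit cost is lower.

2.53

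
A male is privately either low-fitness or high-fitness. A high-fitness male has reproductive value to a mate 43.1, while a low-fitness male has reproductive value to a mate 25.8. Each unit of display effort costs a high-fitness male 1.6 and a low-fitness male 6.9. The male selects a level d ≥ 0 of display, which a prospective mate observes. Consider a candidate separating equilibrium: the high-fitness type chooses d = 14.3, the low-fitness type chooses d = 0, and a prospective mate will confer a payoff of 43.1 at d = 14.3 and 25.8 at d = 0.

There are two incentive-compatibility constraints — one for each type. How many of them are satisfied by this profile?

1

High-fitness type: signal → 43.1 − 1.6 × 14.3 = 20.22; deviate to 0 → 25.8. IC fails (20.22 < 25.8).
Low-fitness type: stay at 0 → 25.8; mimic → 43.1 − 6.9 × 14.3 = -55.57. IC holds (25.8 ≥ -55.57).
1 of 2 constraints hold, so this profile is not an equilibrium.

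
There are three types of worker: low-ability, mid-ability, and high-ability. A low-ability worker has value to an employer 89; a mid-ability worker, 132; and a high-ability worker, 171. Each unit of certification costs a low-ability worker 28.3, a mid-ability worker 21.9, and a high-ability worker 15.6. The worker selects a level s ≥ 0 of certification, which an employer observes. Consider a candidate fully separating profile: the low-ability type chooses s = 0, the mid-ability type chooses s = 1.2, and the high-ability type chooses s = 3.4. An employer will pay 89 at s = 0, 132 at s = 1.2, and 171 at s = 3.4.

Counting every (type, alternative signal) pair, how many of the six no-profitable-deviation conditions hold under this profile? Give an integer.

5

Mid-ability (own payoff 132 − 21.9×1.2 = 105.72): to s=0 gives 89 → no gain ✓; to s=3.4 gives 171 − 21.9×3.4 = 96.54 → no gain ✓.
High-ability (own payoff 171 − 15.6×3.4 = 117.96): to s=0 gives 89 → no gain ✓; to s=1.2 gives 132 − 15.6×1.2 = 113.28 → no gain ✓.
Low-ability (own payoff 89): to s=1.2 gives 132 − 28.3×1.2 = 98.04 → profitable ✗; to s=3.4 gives 171 − 28.3×3.4 = 74.78 → no gain ✓.
5 of the 6 constraints hold; not an equilibrium.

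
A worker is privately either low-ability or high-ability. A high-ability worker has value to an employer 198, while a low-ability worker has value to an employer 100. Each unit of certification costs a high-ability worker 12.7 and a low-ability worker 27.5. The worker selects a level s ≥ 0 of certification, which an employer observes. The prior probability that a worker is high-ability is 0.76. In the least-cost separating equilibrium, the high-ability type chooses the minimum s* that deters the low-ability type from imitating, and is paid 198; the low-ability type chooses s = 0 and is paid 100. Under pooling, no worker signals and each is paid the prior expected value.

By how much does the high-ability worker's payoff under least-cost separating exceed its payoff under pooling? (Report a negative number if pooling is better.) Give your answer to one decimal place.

-21.7

Least-cost separating signal: s* solves 100 = 198 − 27.5·s*, so s* = (198 − 100)/27.5 ≈ 3.5636.
High-ability type's separating payoff: 198 − 12.7 × s* = 198 − 12.7 × (198 − 100)/27.5 = 198 − 1244.6/27.5 ≈ 152.742.
Pooling payoff: 0.76 × 198 + 0.24 × 100 = 174.48.
Difference: 152.742 − 174.48 = -21.738, i.e. -21.7 to one decimal place.
The high-ability type would prefer the pooling outcome.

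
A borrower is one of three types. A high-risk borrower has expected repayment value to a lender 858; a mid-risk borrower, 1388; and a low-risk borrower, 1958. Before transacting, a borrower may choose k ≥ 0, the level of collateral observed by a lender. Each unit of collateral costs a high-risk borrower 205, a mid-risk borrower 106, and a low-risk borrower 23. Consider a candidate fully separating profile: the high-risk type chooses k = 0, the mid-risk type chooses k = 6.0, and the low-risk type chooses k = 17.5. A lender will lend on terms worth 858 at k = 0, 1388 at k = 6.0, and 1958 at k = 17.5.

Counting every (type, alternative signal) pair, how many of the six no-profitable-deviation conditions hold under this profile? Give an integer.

5

High-risk (own payoff 858): to k=6.0 gives 1388 − 205×6.0 = 158 → no gain ✓; to k=17.5 gives 1958 − 205×17.5 = -1629.5 → no gain ✓.
Mid-risk (own payoff 1388 − 106×6.0 = 752): to k=0 gives 858 → profitable ✗; to k=17.5 gives 1958 − 106×17.5 = 103 → no gain ✓.
Low-risk (own payoff 1958 − 23×17.5 = 1555.5): to k=0 gives 858 → no gain ✓; to k=6.0 gives 1388 − 23×6.0 = 1250 → no gain ✓.
5 of the 6 constraints hold; not an equilibrium.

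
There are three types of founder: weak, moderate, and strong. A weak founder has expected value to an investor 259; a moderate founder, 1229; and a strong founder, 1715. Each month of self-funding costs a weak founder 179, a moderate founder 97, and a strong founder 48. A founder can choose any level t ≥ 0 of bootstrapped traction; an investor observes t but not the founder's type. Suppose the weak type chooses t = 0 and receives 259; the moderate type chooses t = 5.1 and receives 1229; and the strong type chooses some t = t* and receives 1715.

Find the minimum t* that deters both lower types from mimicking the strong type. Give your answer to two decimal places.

Moderate type (on-path payoff 1229 − 97×5.1 = 734.3) won't mimic when 734.3 ≥ 1715 − 97·t*, i.e. t* ≥ 10.11.
Weak type (on-path payoff 259) won't mimic when 259 ≥ 1715 − 179·t*, i.e. t* ≥ 8.13.
Both must hold, so t* = max(8.13, 10.11) = 10.11. The moderate type's constraint binds.

10.11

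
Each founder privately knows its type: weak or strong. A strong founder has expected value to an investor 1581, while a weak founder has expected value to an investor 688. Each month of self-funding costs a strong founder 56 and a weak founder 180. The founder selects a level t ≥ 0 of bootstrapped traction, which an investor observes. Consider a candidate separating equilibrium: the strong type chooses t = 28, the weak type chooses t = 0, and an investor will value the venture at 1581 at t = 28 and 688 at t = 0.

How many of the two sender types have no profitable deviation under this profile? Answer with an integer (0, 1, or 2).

1

Strong type: signal → 1581 − 56 × 28 = 13; deviate to 0 → 688. IC fails (13 < 688).
Weak type: stay at 0 → 688; mimic → 1581 − 180 × 28 = -3459. IC holds (688 ≥ -3459).
1 of 2 constraints hold, so this profile is not an equilibrium.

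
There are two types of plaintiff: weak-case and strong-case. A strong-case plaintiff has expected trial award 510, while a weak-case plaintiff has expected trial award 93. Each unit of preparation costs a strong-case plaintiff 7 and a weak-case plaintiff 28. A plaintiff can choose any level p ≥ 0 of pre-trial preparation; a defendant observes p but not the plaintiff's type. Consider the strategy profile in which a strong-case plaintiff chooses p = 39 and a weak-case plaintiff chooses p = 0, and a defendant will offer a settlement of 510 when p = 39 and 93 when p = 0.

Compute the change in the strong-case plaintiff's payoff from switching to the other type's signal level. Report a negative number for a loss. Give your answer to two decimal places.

-144.00

Playing p = 39 the strong-case plaintiff receives 510 − 7 × 39 = 237.
Deviating to p = 0 yields 93 instead.
Gain from deviating: 93 − 237 = -144.00.
The gain is negative, so the strong-case type's incentive-compatibility constraint is satisfied.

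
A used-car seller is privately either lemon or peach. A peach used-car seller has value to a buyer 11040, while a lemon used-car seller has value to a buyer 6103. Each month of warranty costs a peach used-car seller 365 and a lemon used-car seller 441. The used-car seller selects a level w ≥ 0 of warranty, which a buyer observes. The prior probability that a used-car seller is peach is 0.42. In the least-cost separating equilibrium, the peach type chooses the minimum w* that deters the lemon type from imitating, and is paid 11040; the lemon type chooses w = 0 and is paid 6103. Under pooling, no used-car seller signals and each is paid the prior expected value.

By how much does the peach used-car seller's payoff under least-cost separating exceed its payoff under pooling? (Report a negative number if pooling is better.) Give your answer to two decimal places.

-1222.72

Least-cost separating signal: w* solves 6103 = 11040 − 441·w*, so w* = (11040 − 6103)/441 ≈ 11.1950.
Peach type's separating payoff: 11040 − 365 × w* = 11040 − 365 × (11040 − 6103)/441 = 11040 − 1802005/441 ≈ 6953.8209.
Pooling payoff: 0.42 × 11040 + 0.58 × 6103 = 8176.54.
Difference: 6953.8209 − 8176.54 = -1222.7191, i.e. -1222.72 to two decimal places.
The peach type would prefer the pooling outcome.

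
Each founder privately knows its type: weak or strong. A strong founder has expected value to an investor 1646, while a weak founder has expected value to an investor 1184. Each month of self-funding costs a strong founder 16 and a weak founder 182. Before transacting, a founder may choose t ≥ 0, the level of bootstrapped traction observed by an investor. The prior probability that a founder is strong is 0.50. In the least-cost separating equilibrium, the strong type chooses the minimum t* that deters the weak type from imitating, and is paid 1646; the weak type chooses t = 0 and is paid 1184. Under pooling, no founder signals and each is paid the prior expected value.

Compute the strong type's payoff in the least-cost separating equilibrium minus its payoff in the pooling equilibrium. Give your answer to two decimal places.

Least-cost separating signal: t* solves 1184 = 1646 − 182·t*, so t* = (1646 − 1184)/182 ≈ 2.5385.
Strong type's separating payoff: 1646 − 16 × t* = 1646 − 16 × (1646 − 1184)/182 = 1646 − 7392/182 ≈ 1605.3846.
Pooling payoff: 0.50 × 1646 + 0.50 × 1184 = 1415.
Difference: 1605.3846 − 1415 = 190.3846, i.e. 190.38 to two decimal places.
The strong type prefers to separate.

190.38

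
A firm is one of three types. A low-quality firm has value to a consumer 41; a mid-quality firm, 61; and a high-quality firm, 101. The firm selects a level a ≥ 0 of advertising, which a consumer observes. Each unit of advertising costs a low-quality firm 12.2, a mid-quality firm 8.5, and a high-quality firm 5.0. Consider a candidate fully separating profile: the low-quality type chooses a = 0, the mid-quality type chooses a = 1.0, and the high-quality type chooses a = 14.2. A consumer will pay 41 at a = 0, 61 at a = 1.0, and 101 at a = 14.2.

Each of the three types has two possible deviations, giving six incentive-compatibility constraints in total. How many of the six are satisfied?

3

Low-quality (own payoff 41): to a=1.0 gives 61 − 12.2×1.0 = 48.8 → profitable ✗; to a=14.2 gives 101 − 12.2×14.2 = -72.24 → no gain ✓.
High-quality (own payoff 101 − 5.0×14.2 = 30): to a=0 gives 41 → profitable ✗; to a=1.0 gives 61 − 5.0×1.0 = 56 → profitable ✗.
Mid-quality (own payoff 61 − 8.5×1.0 = 52.5): to a=0 gives 41 → no gain ✓; to a=14.2 gives 101 − 8.5×14.2 = -19.7 → no gain ✓.
3 of the 6 constraints hold; not an equilibrium.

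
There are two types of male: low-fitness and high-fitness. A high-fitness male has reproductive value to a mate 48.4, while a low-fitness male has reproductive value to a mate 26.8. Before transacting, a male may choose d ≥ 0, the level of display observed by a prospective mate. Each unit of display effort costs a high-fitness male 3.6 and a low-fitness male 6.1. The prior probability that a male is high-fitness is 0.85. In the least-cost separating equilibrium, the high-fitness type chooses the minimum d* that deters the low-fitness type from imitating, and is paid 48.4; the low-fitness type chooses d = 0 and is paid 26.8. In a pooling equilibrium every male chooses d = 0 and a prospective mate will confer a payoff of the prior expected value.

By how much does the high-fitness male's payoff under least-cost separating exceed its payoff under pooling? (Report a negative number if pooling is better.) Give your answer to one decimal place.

Least-cost separating signal: d* solves 26.8 = 48.4 − 6.1·d*, so d* = (48.4 − 26.8)/6.1 ≈ 3.5410.
High-fitness type's separating payoff: 48.4 − 3.6 × d* = 48.4 − 3.6 × (48.4 − 26.8)/6.1 = 48.4 − 77.76/6.1 ≈ 35.652.
Pooling payoff: 0.85 × 48.4 + 0.15 × 26.8 = 45.16.
Difference: 35.652 − 45.16 = -9.508, i.e. -9.5 to one decimal place.
The high-fitness type would prefer the pooling outcome.

-9.5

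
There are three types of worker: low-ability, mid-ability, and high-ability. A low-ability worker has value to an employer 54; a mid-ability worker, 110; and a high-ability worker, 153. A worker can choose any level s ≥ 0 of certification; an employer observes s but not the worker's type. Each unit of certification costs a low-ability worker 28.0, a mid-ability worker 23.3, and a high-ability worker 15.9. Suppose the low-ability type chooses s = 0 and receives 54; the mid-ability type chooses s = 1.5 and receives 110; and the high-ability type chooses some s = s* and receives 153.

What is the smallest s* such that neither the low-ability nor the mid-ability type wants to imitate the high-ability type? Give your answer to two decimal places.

Mid-ability type (on-path payoff 110 − 23.3×1.5 = 75.05) won't mimic when 75.05 ≥ 153 − 23.3·s*, i.e. s* ≥ 3.35.
Low-ability type (on-path payoff 54) won't mimic when 54 ≥ 153 − 28.0·s*, i.e. s* ≥ 3.54.
Both must hold, so s* = max(3.54, 3.35) = 3.54. The low-ability type's constraint binds.

3.54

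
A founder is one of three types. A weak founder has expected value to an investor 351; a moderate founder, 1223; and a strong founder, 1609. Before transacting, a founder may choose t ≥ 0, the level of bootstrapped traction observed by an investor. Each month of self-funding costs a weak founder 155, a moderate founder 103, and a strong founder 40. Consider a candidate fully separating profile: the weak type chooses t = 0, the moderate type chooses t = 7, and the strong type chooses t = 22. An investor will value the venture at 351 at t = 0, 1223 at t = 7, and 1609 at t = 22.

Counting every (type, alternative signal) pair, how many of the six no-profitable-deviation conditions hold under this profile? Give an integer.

Weak (own payoff 351): to t=7 gives 1223 − 155×7 = 138 → no gain ✓; to t=22 gives 1609 − 155×22 = -1801 → no gain ✓.
Moderate (own payoff 1223 − 103×7 = 502): to t=0 gives 351 → no gain ✓; to t=22 gives 1609 − 103×22 = -657 → no gain ✓.
Strong (own payoff 1609 − 40×22 = 729): to t=0 gives 351 → no gain ✓; to t=7 gives 1223 − 40×7 = 943 → profitable ✗.
5 of the 6 constraints hold; not an equilibrium.

5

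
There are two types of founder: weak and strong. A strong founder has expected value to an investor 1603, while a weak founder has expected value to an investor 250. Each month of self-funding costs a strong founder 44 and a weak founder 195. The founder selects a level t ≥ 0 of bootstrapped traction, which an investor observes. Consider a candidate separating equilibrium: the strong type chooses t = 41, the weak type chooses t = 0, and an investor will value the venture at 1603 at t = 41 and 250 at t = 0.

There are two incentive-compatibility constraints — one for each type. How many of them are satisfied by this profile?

1

Weak type: stay at 0 → 250; mimic → 1603 − 195 × 41 = -6392. IC holds (250 ≥ -6392).
Strong type: signal → 1603 − 44 × 41 = -201; deviate to 0 → 250. IC fails (-201 < 250).
1 of 2 constraints hold, so this profile is not an equilibrium.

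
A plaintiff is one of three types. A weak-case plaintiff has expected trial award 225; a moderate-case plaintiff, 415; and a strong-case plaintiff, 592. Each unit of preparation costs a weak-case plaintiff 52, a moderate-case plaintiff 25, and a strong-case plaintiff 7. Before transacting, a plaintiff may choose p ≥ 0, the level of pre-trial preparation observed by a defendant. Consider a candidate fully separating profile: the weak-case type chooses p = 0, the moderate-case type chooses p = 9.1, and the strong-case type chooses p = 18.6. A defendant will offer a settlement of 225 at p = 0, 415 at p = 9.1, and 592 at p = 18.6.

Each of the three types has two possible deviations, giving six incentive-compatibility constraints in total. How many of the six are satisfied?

Strong-case (own payoff 592 − 7×18.6 = 461.8): to p=0 gives 225 → no gain ✓; to p=9.1 gives 415 − 7×9.1 = 351.3 → no gain ✓.
Moderate-case (own payoff 415 − 25×9.1 = 187.5): to p=0 gives 225 → profitable ✗; to p=18.6 gives 592 − 25×18.6 = 127 → no gain ✓.
Weak-case (own payoff 225): to p=9.1 gives 415 − 52×9.1 = -58.2 → no gain ✓; to p=18.6 gives 592 − 52×18.6 = -375.2 → no gain ✓.
5 of the 6 constraints hold; not an equilibrium.

5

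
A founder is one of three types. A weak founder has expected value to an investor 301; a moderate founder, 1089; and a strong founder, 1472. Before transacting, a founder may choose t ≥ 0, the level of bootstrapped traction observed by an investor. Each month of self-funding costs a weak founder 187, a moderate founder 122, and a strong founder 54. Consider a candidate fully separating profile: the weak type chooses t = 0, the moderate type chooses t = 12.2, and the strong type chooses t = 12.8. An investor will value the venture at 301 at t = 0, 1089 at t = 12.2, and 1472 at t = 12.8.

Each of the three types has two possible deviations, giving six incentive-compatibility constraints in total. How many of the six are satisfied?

Moderate (own payoff 1089 − 122×12.2 = -399.4): to t=0 gives 301 → profitable ✗; to t=12.8 gives 1472 − 122×12.8 = -89.6 → profitable ✗.
Weak (own payoff 301): to t=12.2 gives 1089 − 187×12.2 = -1192.4 → no gain ✓; to t=12.8 gives 1472 − 187×12.8 = -921.6 → no gain ✓.
Strong (own payoff 1472 − 54×12.8 = 780.8): to t=0 gives 301 → no gain ✓; to t=12.2 gives 1089 − 54×12.2 = 430.2 → no gain ✓.
4 of the 6 constraints hold; not an equilibrium.

4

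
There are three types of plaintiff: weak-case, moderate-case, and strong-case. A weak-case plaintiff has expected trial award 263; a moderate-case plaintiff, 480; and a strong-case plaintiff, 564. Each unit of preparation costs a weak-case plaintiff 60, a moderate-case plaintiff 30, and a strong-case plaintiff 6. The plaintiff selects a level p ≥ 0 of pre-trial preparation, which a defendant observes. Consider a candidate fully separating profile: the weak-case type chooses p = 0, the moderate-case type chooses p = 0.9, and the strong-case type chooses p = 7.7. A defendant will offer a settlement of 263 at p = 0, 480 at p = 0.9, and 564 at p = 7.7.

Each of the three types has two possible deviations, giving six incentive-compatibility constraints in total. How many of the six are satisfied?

5

Moderate-case (own payoff 480 − 30×0.9 = 453): to p=0 gives 263 → no gain ✓; to p=7.7 gives 564 − 30×7.7 = 333 → no gain ✓.
Strong-case (own payoff 564 − 6×7.7 = 517.8): to p=0 gives 263 → no gain ✓; to p=0.9 gives 480 − 6×0.9 = 474.6 → no gain ✓.
Weak-case (own payoff 263): to p=0.9 gives 480 − 60×0.9 = 426 → profitable ✗; to p=7.7 gives 564 − 60×7.7 = 102 → no gain ✓.
5 of the 6 constraints hold; not an equilibrium.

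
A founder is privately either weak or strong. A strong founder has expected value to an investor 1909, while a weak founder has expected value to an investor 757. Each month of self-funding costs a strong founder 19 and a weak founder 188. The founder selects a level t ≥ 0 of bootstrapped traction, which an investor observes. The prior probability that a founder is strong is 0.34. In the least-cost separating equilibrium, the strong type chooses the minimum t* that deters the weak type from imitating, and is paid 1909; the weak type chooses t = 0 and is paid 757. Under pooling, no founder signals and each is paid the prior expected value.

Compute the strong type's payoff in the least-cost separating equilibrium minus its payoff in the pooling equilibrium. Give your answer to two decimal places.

Least-cost separating signal: t* solves 757 = 1909 − 188·t*, so t* = (1909 − 757)/188 ≈ 6.1277.
Strong type's separating payoff: 1909 − 19 × t* = 1909 − 19 × (1909 − 757)/188 = 1909 − 21888/188 ≈ 1792.5745.
Pooling payoff: 0.34 × 1909 + 0.66 × 757 = 1148.68.
Difference: 1792.5745 − 1148.68 = 643.8945, i.e. 643.89 to two decimal places.
The strong type prefers to separate.

643.89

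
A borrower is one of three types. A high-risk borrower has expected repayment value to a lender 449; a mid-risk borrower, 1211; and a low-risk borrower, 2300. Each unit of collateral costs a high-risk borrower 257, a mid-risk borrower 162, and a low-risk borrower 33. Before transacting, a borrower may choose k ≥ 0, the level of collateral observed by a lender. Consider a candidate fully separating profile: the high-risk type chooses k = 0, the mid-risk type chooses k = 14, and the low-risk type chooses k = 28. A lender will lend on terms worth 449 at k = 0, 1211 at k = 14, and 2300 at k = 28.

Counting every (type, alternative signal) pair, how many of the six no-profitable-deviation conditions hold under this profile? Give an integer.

High-risk (own payoff 449): to k=14 gives 1211 − 257×14 = -2387 → no gain ✓; to k=28 gives 2300 − 257×28 = -4896 → no gain ✓.
Low-risk (own payoff 2300 − 33×28 = 1376): to k=0 gives 449 → no gain ✓; to k=14 gives 1211 − 33×14 = 749 → no gain ✓.
Mid-risk (own payoff 1211 − 162×14 = -1057): to k=0 gives 449 → profitable ✗; to k=28 gives 2300 − 162×28 = -2236 → no gain ✓.
5 of the 6 constraints hold; not an equilibrium.

5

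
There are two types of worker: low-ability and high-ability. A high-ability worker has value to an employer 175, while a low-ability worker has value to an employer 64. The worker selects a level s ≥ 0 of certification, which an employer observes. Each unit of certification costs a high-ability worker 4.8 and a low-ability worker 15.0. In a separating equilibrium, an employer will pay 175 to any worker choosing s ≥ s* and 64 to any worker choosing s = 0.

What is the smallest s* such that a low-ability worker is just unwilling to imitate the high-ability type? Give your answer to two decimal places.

7.40

A low-ability worker choosing s = 0 receives 64.
Imitating at s* instead would pay 175 at cost 15.0·s*, netting 175 − 15.0·s*.
Indifference: 64 = 175 − 15.0·s*, so s* = (175 − 64) / 15.0 = 7.40.
At s* the low-ability type's incentive constraint just binds; the high-ability type strictly prefers s* since its per-unit cost is lower.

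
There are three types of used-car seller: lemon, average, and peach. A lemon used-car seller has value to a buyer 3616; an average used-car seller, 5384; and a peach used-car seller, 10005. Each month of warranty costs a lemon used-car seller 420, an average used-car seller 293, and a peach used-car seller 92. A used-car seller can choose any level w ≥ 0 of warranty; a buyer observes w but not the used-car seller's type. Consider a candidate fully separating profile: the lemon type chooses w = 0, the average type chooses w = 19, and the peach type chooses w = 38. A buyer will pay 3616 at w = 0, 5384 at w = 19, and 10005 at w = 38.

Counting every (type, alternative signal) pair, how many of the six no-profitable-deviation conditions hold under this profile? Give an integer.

5

Peach (own payoff 10005 − 92×38 = 6509): to w=0 gives 3616 → no gain ✓; to w=19 gives 5384 − 92×19 = 3636 → no gain ✓.
Average (own payoff 5384 − 293×19 = -183): to w=0 gives 3616 → profitable ✗; to w=38 gives 10005 − 293×38 = -1129 → no gain ✓.
Lemon (own payoff 3616): to w=19 gives 5384 − 420×19 = -2596 → no gain ✓; to w=38 gives 10005 − 420×38 = -5955 → no gain ✓.
5 of the 6 constraints hold; not an equilibrium.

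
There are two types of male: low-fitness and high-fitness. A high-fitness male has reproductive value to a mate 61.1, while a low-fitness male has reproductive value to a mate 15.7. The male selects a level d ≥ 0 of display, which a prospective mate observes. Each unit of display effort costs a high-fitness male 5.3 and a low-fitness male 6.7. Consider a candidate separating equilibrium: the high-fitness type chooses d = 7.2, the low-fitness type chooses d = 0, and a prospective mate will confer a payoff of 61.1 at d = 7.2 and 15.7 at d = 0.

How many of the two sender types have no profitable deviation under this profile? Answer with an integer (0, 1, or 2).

High-fitness type: signal → 61.1 − 5.3 × 7.2 = 22.94; deviate to 0 → 15.7. IC holds (22.94 ≥ 15.7).
Low-fitness type: stay at 0 → 15.7; mimic → 61.1 − 6.7 × 7.2 = 12.86. IC holds (15.7 ≥ 12.86).
2 of 2 constraints hold, so this is a separating equilibrium.

2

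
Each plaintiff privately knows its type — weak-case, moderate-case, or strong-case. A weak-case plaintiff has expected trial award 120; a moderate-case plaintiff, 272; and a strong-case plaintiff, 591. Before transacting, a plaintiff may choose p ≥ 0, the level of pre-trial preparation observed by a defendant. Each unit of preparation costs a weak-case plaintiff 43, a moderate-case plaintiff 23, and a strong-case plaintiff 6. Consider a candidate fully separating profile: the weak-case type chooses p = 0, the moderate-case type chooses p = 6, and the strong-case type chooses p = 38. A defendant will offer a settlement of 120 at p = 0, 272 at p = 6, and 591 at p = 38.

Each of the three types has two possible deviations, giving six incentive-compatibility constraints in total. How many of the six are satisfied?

Weak-case (own payoff 120): to p=6 gives 272 − 43×6 = 14 → no gain ✓; to p=38 gives 591 − 43×38 = -1043 → no gain ✓.
Moderate-case (own payoff 272 − 23×6 = 134): to p=0 gives 120 → no gain ✓; to p=38 gives 591 − 23×38 = -283 → no gain ✓.
Strong-case (own payoff 591 − 6×38 = 363): to p=0 gives 120 → no gain ✓; to p=6 gives 272 − 6×6 = 236 → no gain ✓.
6 of the 6 constraints hold; this profile is a separating equilibrium.

6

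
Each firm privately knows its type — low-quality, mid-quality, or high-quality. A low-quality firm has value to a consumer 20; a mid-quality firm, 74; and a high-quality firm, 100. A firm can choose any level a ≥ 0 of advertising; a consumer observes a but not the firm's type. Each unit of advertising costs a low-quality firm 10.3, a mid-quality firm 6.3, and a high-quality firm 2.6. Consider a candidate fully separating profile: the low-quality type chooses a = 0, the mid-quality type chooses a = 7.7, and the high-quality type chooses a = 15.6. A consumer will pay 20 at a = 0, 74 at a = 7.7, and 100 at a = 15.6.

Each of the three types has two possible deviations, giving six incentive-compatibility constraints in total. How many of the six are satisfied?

6

High-quality (own payoff 100 − 2.6×15.6 = 59.44): to a=0 gives 20 → no gain ✓; to a=7.7 gives 74 − 2.6×7.7 = 53.98 → no gain ✓.
Mid-quality (own payoff 74 − 6.3×7.7 = 25.49): to a=0 gives 20 → no gain ✓; to a=15.6 gives 100 − 6.3×15.6 = 1.72 → no gain ✓.
Low-quality (own payoff 20): to a=7.7 gives 74 − 10.3×7.7 = -5.31 → no gain ✓; to a=15.6 gives 100 − 10.3×15.6 = -60.68 → no gain ✓.
6 of the 6 constraints hold; this profile is a separating equilibrium.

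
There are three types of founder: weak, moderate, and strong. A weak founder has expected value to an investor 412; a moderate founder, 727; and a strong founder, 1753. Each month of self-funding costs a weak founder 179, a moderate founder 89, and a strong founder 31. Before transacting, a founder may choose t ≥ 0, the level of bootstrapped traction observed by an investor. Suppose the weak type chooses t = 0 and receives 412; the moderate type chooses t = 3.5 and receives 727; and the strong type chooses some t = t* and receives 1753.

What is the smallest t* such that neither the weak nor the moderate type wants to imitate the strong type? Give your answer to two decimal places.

Moderate type (on-path payoff 727 − 89×3.5 = 415.5) won't mimic when 415.5 ≥ 1753 − 89·t*, i.e. t* ≥ 15.03.
Weak type (on-path payoff 412) won't mimic when 412 ≥ 1753 − 179·t*, i.e. t* ≥ 7.49.
Both must hold, so t* = max(7.49, 15.03) = 15.03. The moderate type's constraint binds.

15.03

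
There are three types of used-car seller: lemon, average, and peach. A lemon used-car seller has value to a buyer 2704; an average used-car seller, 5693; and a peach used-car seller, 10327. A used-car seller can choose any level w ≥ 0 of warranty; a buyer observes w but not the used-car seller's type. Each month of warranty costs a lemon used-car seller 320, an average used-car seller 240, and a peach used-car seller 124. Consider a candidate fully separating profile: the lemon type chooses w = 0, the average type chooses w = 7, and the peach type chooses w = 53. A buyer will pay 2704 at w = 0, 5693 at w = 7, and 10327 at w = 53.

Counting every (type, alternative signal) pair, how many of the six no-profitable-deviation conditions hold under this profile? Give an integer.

4

Lemon (own payoff 2704): to w=7 gives 5693 − 320×7 = 3453 → profitable ✗; to w=53 gives 10327 − 320×53 = -6633 → no gain ✓.
Peach (own payoff 10327 − 124×53 = 3755): to w=0 gives 2704 → no gain ✓; to w=7 gives 5693 − 124×7 = 4825 → profitable ✗.
Average (own payoff 5693 − 240×7 = 4013): to w=0 gives 2704 → no gain ✓; to w=53 gives 10327 − 240×53 = -2393 → no gain ✓.
4 of the 6 constraints hold; not an equilibrium.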